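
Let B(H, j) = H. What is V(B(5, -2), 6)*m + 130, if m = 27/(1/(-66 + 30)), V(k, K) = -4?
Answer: 4018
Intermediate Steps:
m = -972 (m = 27/(1/(-36)) = 27/(-1/36) = 27*(-36) = -972)
V(B(5, -2), 6)*m + 130 = -4*(-972) + 130 = 3888 + 130 = 4018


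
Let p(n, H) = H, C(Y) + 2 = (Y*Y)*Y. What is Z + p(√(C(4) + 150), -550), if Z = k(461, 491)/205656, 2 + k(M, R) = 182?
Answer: -9425885/17138 ≈ -550.00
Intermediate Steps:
C(Y) = -2 + Y³ (C(Y) = -2 + (Y*Y)*Y = -2 + Y²*Y = -2 + Y³)
k(M, R) = 180 (k(M, R) = -2 + 182 = 180)
Z = 15/17138 (Z = 180/205656 = 180*(1/205656) = 15/17138 ≈ 0.00087525)
Z + p(√(C(4) + 150), -550) = 15/17138 - 550 = -9425885/17138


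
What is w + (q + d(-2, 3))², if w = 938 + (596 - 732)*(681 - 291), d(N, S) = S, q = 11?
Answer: -51906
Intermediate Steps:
w = -52102 (w = 938 - 136*390 = 938 - 53040 = -52102)
w + (q + d(-2, 3))² = -52102 + (11 + 3)² = -52102 + 14² = -52102 + 196 = -51906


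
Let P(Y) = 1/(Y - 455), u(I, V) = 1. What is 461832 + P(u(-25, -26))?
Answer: 209671727/454 ≈ 4.6183e+5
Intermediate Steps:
P(Y) = 1/(-455 + Y)
461832 + P(u(-25, -26)) = 461832 + 1/(-455 + 1) = 461832 + 1/(-454) = 461832 - 1/454 = 209671727/454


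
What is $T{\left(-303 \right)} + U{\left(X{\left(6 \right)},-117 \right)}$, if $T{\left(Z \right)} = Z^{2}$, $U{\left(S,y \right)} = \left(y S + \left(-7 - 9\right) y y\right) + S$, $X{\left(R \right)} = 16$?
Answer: $-129071$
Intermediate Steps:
$U{\left(S,y \right)} = S - 16 y^{2} + S y$ ($U{\left(S,y \right)} = \left(S y + - 16 y y\right) + S = \left(S y - 16 y^{2}\right) + S = \left(- 16 y^{2} + S y\right) + S = S - 16 y^{2} + S y$)
$T{\left(-303 \right)} + U{\left(X{\left(6 \right)},-117 \right)} = \left(-303\right)^{2} + \left(16 - 16 \left(-117\right)^{2} + 16 \left(-117\right)\right) = 91809 - 220880 = -129071$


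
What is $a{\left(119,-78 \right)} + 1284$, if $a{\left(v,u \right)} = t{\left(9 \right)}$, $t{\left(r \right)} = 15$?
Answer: $1299$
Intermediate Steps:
$a{\left(v,u \right)} = 15$
$a{\left(119,-78 \right)} + 1284 = 15 + 1284 = 1299$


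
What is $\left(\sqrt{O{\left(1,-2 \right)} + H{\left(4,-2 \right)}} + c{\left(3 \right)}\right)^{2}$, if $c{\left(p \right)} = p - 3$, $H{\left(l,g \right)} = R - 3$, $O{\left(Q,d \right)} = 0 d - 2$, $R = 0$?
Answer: $-5$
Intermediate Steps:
$O{\left(Q,d \right)} = -2$ ($O{\left(Q,d \right)} = 0 - 2 = -2$)
$H{\left(l,g \right)} = -3$ ($H{\left(l,g \right)} = 0 - 3 = -3$)
$c{\left(p \right)} = -3 + p$
$\left(\sqrt{O{\left(1,-2 \right)} + H{\left(4,-2 \right)}} + c{\left(3 \right)}\right)^{2} = \left(\sqrt{-2 - 3} + \left(-3 + 3\right)\right)^{2} = \left(\sqrt{-5} + 0\right)^{2} = \left(i \sqrt{5} + 0\right)^{2} = \left(i \sqrt{5}\right)^{2} = -5$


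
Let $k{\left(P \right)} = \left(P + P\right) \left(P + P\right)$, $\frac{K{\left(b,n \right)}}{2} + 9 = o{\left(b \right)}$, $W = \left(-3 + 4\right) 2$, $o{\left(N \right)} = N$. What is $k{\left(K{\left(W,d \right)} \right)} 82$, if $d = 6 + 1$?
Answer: $64288$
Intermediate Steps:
$d = 7$
$W = 2$ ($W = 1 \cdot 2 = 2$)
$K{\left(b,n \right)} = -18 + 2 b$
$k{\left(P \right)} = 4 P^{2}$ ($k{\left(P \right)} = 2 P 2 P = 4 P^{2}$)
$k{\left(K{\left(W,d \right)} \right)} 82 = 4 \left(-18 + 2 \cdot 2\right)^{2} \cdot 82 = 4 \left(-18 + 4\right)^{2} \cdot 82 = 4 \left(-14\right)^{2} \cdot 82 = 4 \cdot 196 \cdot 82 = 784 \cdot 82 = 64288$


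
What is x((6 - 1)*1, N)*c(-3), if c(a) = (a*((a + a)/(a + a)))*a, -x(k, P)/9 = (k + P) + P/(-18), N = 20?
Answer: -1935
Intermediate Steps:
x(k, P) = -9*k - 17*P/2 (x(k, P) = -9*((k + P) + P/(-18)) = -9*((P + k) + P*(-1/18)) = -9*((P + k) - P/18) = -9*(k + 17*P/18) = -9*k - 17*P/2)
c(a) = a² (c(a) = (a*((2*a)/((2*a))))*a = (a*((2*a)*(1/(2*a))))*a = (a*1)*a = a*a = a²)
x((6 - 1)*1, N)*c(-3) = (-9*(6 - 1) - 17/2*20)*(-3)² = (-45 - 170)*9 = -215*9 = -1935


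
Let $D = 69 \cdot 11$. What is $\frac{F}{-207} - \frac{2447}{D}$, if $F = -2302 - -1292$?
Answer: $\frac{3769}{2277} \approx 1.6552$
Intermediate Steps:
$F = -1010$ ($F = -2302 + 1292 = -1010$)
$D = 759$
$\frac{F}{-207} - \frac{2447}{D} = - \frac{1010}{-207} - \frac{2447}{759} = \left(-1010\right) \left(- \frac{1}{207}\right) - \frac{2447}{759} = \frac{1010}{207} - \frac{2447}{759} = \frac{3769}{2277}$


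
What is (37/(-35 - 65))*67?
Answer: -2479/100 ≈ -24.790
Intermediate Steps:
(37/(-35 - 65))*67 = (37/(-100))*67 = -1/100*37*67 = -37/100*67 = -2479/100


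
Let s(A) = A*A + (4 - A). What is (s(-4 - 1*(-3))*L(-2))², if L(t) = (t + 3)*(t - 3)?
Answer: 900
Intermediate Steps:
L(t) = (-3 + t)*(3 + t) (L(t) = (3 + t)*(-3 + t) = (-3 + t)*(3 + t))
s(A) = 4 + A² - A (s(A) = A² + (4 - A) = 4 + A² - A)
(s(-4 - 1*(-3))*L(-2))² = ((4 + (-4 - 1*(-3))² - (-4 - 1*(-3)))*(-9 + (-2)²))² = ((4 + (-4 + 3)² - (-4 + 3))*(-9 + 4))² = ((4 + (-1)² - 1*(-1))*(-5))² = ((4 + 1 + 1)*(-5))² = (6*(-5))² = (-30)² = 900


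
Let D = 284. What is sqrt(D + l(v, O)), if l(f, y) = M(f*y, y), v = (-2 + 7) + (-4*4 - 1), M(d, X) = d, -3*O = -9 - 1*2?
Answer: 4*sqrt(15) ≈ 15.492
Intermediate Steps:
O = 11/3 (O = -(-9 - 1*2)/3 = -(-9 - 2)/3 = -1/3*(-11) = 11/3 ≈ 3.6667)
v = -12 (v = 5 + (-16 - 1) = 5 - 17 = -12)
l(f, y) = f*y
sqrt(D + l(v, O)) = sqrt(284 - 12*11/3) = sqrt(284 - 44) = sqrt(240) = 4*sqrt(15)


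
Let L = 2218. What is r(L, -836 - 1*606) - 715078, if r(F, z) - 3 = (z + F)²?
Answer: -112899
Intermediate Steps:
r(F, z) = 3 + (F + z)² (r(F, z) = 3 + (z + F)² = 3 + (F + z)²)
r(L, -836 - 1*606) - 715078 = (3 + (2218 + (-836 - 1*606))²) - 715078 = (3 + (2218 + (-836 - 606))²) - 715078 = (3 + (2218 - 1442)²) - 715078 = (3 + 776²) - 715078 = (3 + 602176) - 715078 = 602179 - 715078 = -112899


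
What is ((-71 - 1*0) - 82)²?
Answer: 23409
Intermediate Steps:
((-71 - 1*0) - 82)² = ((-71 + 0) - 82)² = (-71 - 82)² = (-153)² = 23409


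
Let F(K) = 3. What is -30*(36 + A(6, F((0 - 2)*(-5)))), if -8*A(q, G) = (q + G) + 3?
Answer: -1035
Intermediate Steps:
A(q, G) = -3/8 - G/8 - q/8 (A(q, G) = -((q + G) + 3)/8 = -((G + q) + 3)/8 = -(3 + G + q)/8 = -3/8 - G/8 - q/8)
-30*(36 + A(6, F((0 - 2)*(-5)))) = -30*(36 + (-3/8 - 1/8*3 - 1/8*6)) = -30*(36 + (-3/8 - 3/8 - 3/4)) = -30*(36 - 3/2) = -30*69/2 = -1035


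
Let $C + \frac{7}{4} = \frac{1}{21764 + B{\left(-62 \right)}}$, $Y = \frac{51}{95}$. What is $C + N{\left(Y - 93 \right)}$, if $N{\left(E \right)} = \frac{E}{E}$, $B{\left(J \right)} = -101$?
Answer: $- \frac{64985}{86652} \approx -0.74995$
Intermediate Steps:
$Y = \frac{51}{95}$ ($Y = 51 \cdot \frac{1}{95} = \frac{51}{95} \approx 0.53684$)
$N{\left(E \right)} = 1$
$C = - \frac{151637}{86652}$ ($C = - \frac{7}{4} + \frac{1}{21764 - 101} = - \frac{7}{4} + \frac{1}{21663} = - \frac{151637}{86652} \approx -1.75$)
$C + N{\left(Y - 93 \right)} = - \frac{151637}{86652} + 1 = - \frac{64985}{86652}$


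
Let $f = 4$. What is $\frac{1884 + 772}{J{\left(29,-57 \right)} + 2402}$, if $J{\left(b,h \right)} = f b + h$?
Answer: $\frac{2656}{2461} \approx 1.0792$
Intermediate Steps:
$J{\left(b,h \right)} = h + 4 b$ ($J{\left(b,h \right)} = 4 b + h = h + 4 b$)
$\frac{1884 + 772}{J{\left(29,-57 \right)} + 2402} = \frac{1884 + 772}{\left(-57 + 4 \cdot 29\right) + 2402} = \frac{2656}{\left(-57 + 116\right) + 2402} = \frac{2656}{59 + 2402} = \frac{2656}{2461}$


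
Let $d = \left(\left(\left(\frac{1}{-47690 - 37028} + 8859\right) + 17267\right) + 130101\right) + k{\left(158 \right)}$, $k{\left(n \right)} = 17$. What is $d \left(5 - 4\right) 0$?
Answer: $0$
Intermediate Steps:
$d = \frac{13236679191}{84718}$ ($d = \left(\left(\left(\frac{1}{-47690 - 37028} + 8859\right) + 17267\right) + 130101\right) + 17 = \left(\left(\left(\frac{1}{-84718} + 8859\right) + 17267\right) + 130101\right) + 17 = \left(\left(\left(- \frac{1}{84718} + 8859\right) + 17267\right) + 130101\right) + 17 = \left(\left(\frac{750516761}{84718} + 17267\right) + 130101\right) + 17 = \left(\frac{2213342467}{84718} + 130101\right) + 17 = \frac{13235238985}{84718} + 17 = \frac{13236679191}{84718} \approx 1.5624 \cdot 10^{5}$)
$d \left(5 - 4\right) 0 = \frac{13236679191 \left(5 - 4\right) 0}{84718} = \frac{13236679191 \cdot 1 \cdot 0}{84718} = \frac{13236679191}{84718} \cdot 0 = 0$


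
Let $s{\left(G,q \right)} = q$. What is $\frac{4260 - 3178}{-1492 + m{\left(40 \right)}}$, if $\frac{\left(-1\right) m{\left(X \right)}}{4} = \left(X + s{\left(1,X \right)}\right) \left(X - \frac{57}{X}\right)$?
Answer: $- \frac{541}{6918} \approx -0.078202$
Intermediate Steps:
$m{\left(X \right)} = - 8 X \left(X - \frac{57}{X}\right)$ ($m{\left(X \right)} = - 4 \left(X + X\right) \left(X - \frac{57}{X}\right) = - 4 \cdot 2 X \left(X - \frac{57}{X}\right) = - 8 X \left(X - \frac{57}{X}\right)$)
$\frac{4260 - 3178}{-1492 + m{\left(40 \right)}} = \frac{4260 - 3178}{-1492 + \left(456 - 8 \cdot 40^{2}\right)} = \frac{1082}{-1492 + \left(456 - 12800\right)} = \frac{1082}{-1492 - 12344} = \frac{1082}{-13836} = 1082 \left(- \frac{1}{13836}\right) = - \frac{541}{6918}$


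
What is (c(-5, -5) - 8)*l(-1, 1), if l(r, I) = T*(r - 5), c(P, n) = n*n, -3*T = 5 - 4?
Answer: 34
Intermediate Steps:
T = -⅓ (T = -(5 - 4)/3 = -⅓*1 = -⅓ ≈ -0.33333)
c(P, n) = n²
l(r, I) = 5/3 - r/3 (l(r, I) = -(r - 5)/3 = -(-5 + r)/3 = 5/3 - r/3)
(c(-5, -5) - 8)*l(-1, 1) = ((-5)² - 8)*(5/3 - ⅓*(-1)) = (25 - 8)*(5/3 + ⅓) = 17*2 = 34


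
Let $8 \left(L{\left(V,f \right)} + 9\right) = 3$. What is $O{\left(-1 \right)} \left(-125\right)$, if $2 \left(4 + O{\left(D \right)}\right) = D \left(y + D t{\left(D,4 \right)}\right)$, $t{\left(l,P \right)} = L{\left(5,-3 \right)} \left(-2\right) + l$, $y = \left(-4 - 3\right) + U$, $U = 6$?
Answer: $- \frac{4625}{8} \approx -578.13$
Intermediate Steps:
$L{\left(V,f \right)} = - \frac{69}{8}$ ($L{\left(V,f \right)} = -9 + \frac{1}{8} \cdot 3 = -9 + \frac{3}{8} = - \frac{69}{8}$)
$y = -1$ ($y = \left(-4 - 3\right) + 6 = -7 + 6 = -1$)
$t{\left(l,P \right)} = \frac{69}{4} + l$ ($t{\left(l,P \right)} = \left(- \frac{69}{8}\right) \left(-2\right) + l = \frac{69}{4} + l$)
$O{\left(D \right)} = -4 + \frac{D \left(-1 + D \left(\frac{69}{4} + D\right)\right)}{2}$
$O{\left(-1 \right)} \left(-125\right) = \left(-4 - - \frac{1}{2} + \frac{\left(-1\right)^{2} \left(69 + 4 \left(-1\right)\right)}{8}\right) \left(-125\right) = \left(-4 + \frac{1}{2} + \frac{1}{8} \cdot 1 \left(69 - 4\right)\right) \left(-125\right) = \left(-4 + \frac{1}{2} + \frac{1}{8} \cdot 1 \cdot 65\right) \left(-125\right) = \left(-4 + \frac{1}{2} + \frac{65}{8}\right) \left(-125\right) = \frac{37}{8} \left(-125\right) = - \frac{4625}{8}$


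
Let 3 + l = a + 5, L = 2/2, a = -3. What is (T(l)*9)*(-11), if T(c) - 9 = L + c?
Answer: -891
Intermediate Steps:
L = 1 (L = 2*(½) = 1)
l = -1 (l = -3 + (-3 + 5) = -3 + 2 = -1)
T(c) = 10 + c (T(c) = 9 + (1 + c) = 10 + c)
(T(l)*9)*(-11) = ((10 - 1)*9)*(-11) = (9*9)*(-11) = 81*(-11) = -891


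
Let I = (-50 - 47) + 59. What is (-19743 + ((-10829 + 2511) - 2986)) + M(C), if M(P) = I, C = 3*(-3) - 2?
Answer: -31085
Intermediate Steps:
C = -11 (C = -9 - 2 = -11)
I = -38 (I = -97 + 59 = -38)
M(P) = -38
(-19743 + ((-10829 + 2511) - 2986)) + M(C) = (-19743 + ((-10829 + 2511) - 2986)) - 38 = (-19743 + (-8318 - 2986)) - 38 = (-19743 - 11304) - 38 = -31047 - 38 = -31085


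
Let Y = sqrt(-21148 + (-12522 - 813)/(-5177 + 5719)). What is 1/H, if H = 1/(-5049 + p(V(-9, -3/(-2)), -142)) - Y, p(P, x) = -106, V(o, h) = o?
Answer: -2794010/304951579163317 + 26574025*I*sqrt(6219748642)/304951579163317 ≈ -9.1622e-9 + 0.0068725*I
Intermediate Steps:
Y = I*sqrt(6219748642)/542 (Y = sqrt(-21148 - 13335/542) = sqrt(-11475551/542) = I*sqrt(6219748642)/542 ≈ 145.51*I)
H = -1/5155 - I*sqrt(6219748642)/542 (H = 1/(-5049 - 106) - I*sqrt(6219748642)/542 = 1/(-5155) - I*sqrt(6219748642)/542 = -1/5155 - I*sqrt(6219748642)/542 ≈ -0.00019399 - 145.51*I)
1/H = 1/(-1/5155 - I*sqrt(6219748642)/542)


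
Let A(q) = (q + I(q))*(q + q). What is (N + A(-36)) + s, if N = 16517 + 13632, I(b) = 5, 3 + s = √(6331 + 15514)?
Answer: 32378 + √21845 ≈ 32526.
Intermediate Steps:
s = -3 + √21845 (s = -3 + √(6331 + 15514) = -3 + √21845 ≈ 144.80)
A(q) = 2*q*(5 + q) (A(q) = (q + 5)*(q + q) = (5 + q)*(2*q) = 2*q*(5 + q))
N = 30149
(N + A(-36)) + s = (30149 + 2*(-36)*(5 - 36)) + (-3 + √21845) = (30149 + 2*(-36)*(-31)) + (-3 + √21845) = (30149 + 2232) + (-3 + √21845) = 32381 + (-3 + √21845) = 32378 + √21845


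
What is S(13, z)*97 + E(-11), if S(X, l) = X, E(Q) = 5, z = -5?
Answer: 1266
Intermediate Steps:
S(13, z)*97 + E(-11) = 13*97 + 5 = 1261 + 5 = 1266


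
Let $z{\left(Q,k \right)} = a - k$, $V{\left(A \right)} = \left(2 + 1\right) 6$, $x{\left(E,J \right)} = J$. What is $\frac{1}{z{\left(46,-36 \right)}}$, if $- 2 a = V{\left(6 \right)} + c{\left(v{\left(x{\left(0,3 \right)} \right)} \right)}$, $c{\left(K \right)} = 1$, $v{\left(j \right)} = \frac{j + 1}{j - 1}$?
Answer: $\frac{2}{53} \approx 0.037736$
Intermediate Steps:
$v{\left(j \right)} = \frac{1 + j}{-1 + j}$
$V{\left(A \right)} = 18$ ($V{\left(A \right)} = 3 \cdot 6 = 18$)
$a = - \frac{19}{2}$ ($a = - \frac{18 + 1}{2} = \left(- \frac{1}{2}\right) 19 = - \frac{19}{2} \approx -9.5$)
$z{\left(Q,k \right)} = - \frac{19}{2} - k$
$\frac{1}{z{\left(46,-36 \right)}} = \frac{1}{- \frac{19}{2} - -36} = \frac{1}{- \frac{19}{2} + 36} = \frac{1}{\frac{53}{2}} = \frac{2}{53}$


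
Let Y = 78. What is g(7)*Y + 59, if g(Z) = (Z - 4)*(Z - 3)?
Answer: 995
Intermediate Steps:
g(Z) = (-4 + Z)*(-3 + Z)
g(7)*Y + 59 = (12 + 7² - 7*7)*78 + 59 = (12 + 49 - 49)*78 + 59 = 12*78 + 59 = 936 + 59 = 995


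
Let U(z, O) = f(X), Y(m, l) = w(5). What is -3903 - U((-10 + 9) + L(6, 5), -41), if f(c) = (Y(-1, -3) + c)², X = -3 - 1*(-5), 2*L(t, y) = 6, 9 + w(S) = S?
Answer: -3907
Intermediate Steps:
w(S) = -9 + S
Y(m, l) = -4 (Y(m, l) = -9 + 5 = -4)
L(t, y) = 3 (L(t, y) = (½)*6 = 3)
X = 2 (X = -3 + 5 = 2)
f(c) = (-4 + c)²
U(z, O) = 4 (U(z, O) = (-4 + 2)² = (-2)² = 4)
-3903 - U((-10 + 9) + L(6, 5), -41) = -3903 - 1*4 = -3903 - 4 = -3907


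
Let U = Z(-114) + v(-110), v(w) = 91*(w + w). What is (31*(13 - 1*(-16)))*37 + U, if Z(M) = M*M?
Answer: 26239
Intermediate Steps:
Z(M) = M**2
v(w) = 182*w (v(w) = 91*(2*w) = 182*w)
U = -7024 (U = (-114)**2 + 182*(-110) = 12996 - 20020 = -7024)
(31*(13 - 1*(-16)))*37 + U = (31*(13 - 1*(-16)))*37 - 7024 = (31*(13 + 16))*37 - 7024 = (31*29)*37 - 7024 = 899*37 - 7024 = 33263 - 7024 = 26239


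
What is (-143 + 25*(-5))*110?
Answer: -29480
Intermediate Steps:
(-143 + 25*(-5))*110 = (-143 - 125)*110 = -268*110 = -29480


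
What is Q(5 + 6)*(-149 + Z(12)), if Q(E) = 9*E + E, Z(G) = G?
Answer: -15070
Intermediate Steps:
Q(E) = 10*E
Q(5 + 6)*(-149 + Z(12)) = (10*(5 + 6))*(-149 + 12) = (10*11)*(-137) = 110*(-137) = -15070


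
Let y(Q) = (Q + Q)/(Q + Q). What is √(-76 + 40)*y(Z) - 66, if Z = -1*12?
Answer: -66 + 6*I ≈ -66.0 + 6.0*I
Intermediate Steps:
Z = -12
y(Q) = 1 (y(Q) = (2*Q)/((2*Q)) = (2*Q)*(1/(2*Q)) = 1)
√(-76 + 40)*y(Z) - 66 = √(-76 + 40)*1 - 66 = √(-36)*1 - 66 = (6*I)*1 - 66 = 6*I - 66 = -66 + 6*I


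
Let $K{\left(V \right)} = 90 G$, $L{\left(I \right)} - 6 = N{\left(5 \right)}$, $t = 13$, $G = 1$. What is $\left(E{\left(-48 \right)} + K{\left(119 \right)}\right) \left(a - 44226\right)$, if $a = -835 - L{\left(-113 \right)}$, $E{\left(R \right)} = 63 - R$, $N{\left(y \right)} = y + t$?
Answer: $-9062085$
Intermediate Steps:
$N{\left(y \right)} = 13 + y$ ($N{\left(y \right)} = y + 13 = 13 + y$)
$L{\left(I \right)} = 24$ ($L{\left(I \right)} = 6 + \left(13 + 5\right) = 6 + 18 = 24$)
$K{\left(V \right)} = 90$ ($K{\left(V \right)} = 90 \cdot 1 = 90$)
$a = -859$ ($a = -835 - 24 = -859$)
$\left(E{\left(-48 \right)} + K{\left(119 \right)}\right) \left(a - 44226\right) = \left(\left(63 - -48\right) + 90\right) \left(-859 - 44226\right) = \left(\left(63 + 48\right) + 90\right) \left(-45085\right) = \left(111 + 90\right) \left(-45085\right) = 201 \left(-45085\right) = -9062085$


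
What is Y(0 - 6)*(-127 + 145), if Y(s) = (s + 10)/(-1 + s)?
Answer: -72/7 ≈ -10.286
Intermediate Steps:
Y(s) = (10 + s)/(-1 + s)
Y(0 - 6)*(-127 + 145) = ((10 + (0 - 6))/(-1 + (0 - 6)))*(-127 + 145) = ((10 - 6)/(-1 - 6))*18 = (4/(-7))*18 = -⅐*4*18 = -4/7*18 = -72/7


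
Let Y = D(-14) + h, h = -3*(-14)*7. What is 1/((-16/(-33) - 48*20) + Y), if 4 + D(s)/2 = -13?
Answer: -33/23084 ≈ -0.0014296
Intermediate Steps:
D(s) = -34 (D(s) = -8 + 2*(-13) = -8 - 26 = -34)
h = 294 (h = 42*7 = 294)
Y = 260 (Y = -34 + 294 = 260)
1/((-16/(-33) - 48*20) + Y) = 1/((-16/(-33) - 48*20) + 260) = 1/((-16*(-1/33) - 960) + 260) = 1/((16/33 - 960) + 260) = 1/(-31664/33 + 260) = 1/(-23084/33) = -33/23084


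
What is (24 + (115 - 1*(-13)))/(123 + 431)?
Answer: 76/277 ≈ 0.27437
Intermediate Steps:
(24 + (115 - 1*(-13)))/(123 + 431) = (24 + (115 + 13))/554 = (24 + 128)*(1/554) = 152*(1/554) = 76/277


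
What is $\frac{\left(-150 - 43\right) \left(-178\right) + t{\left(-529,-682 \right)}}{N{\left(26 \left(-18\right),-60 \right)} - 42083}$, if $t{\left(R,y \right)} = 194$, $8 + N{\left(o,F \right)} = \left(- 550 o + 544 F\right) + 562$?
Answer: $\frac{11516}{61077} \approx 0.18855$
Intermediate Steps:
$N{\left(o,F \right)} = 554 - 550 o + 544 F$ ($N{\left(o,F \right)} = -8 + \left(\left(- 550 o + 544 F\right) + 562\right) = -8 + \left(562 - 550 o + 544 F\right) = 554 - 550 o + 544 F$)
$\frac{\left(-150 - 43\right) \left(-178\right) + t{\left(-529,-682 \right)}}{N{\left(26 \left(-18\right),-60 \right)} - 42083} = \frac{\left(-150 - 43\right) \left(-178\right) + 194}{\left(554 - 550 \cdot 26 \left(-18\right) + 544 \left(-60\right)\right) - 42083} = \frac{\left(-193\right) \left(-178\right) + 194}{\left(554 - -257400 - 32640\right) - 42083} = \frac{34354 + 194}{\left(554 + 257400 - 32640\right) - 42083} = \frac{34548}{225314 - 42083} = \frac{34548}{183231} = 34548 \cdot \frac{1}{183231} = \frac{11516}{61077}$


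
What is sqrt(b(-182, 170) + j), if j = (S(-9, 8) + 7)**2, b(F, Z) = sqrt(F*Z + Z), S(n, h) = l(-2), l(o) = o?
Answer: sqrt(25 + I*sqrt(30770)) ≈ 10.055 + 8.7231*I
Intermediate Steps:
S(n, h) = -2
b(F, Z) = sqrt(Z + F*Z)
j = 25 (j = (-2 + 7)**2 = 5**2 = 25)
sqrt(b(-182, 170) + j) = sqrt(sqrt(170*(1 - 182)) + 25) = sqrt(sqrt(170*(-181)) + 25) = sqrt(sqrt(-30770) + 25) = sqrt(I*sqrt(30770) + 25) = sqrt(25 + I*sqrt(30770))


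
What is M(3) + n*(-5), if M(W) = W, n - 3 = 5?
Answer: -37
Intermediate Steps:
n = 8 (n = 3 + 5 = 8)
M(3) + n*(-5) = 3 + 8*(-5) = 3 - 40 = -37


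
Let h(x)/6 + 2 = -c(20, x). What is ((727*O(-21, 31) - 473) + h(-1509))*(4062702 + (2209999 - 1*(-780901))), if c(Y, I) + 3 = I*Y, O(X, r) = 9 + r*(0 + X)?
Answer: -2018183657842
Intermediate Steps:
O(X, r) = 9 + X*r (O(X, r) = 9 + r*X = 9 + X*r)
c(Y, I) = -3 + I*Y
h(x) = 6 - 120*x (h(x) = -12 + 6*(-(-3 + x*20)) = -12 + 6*(-(-3 + 20*x)) = -12 + 6*(3 - 20*x) = -12 + (18 - 120*x) = 6 - 120*x)
((727*O(-21, 31) - 473) + h(-1509))*(4062702 + (2209999 - 1*(-780901))) = ((727*(9 - 21*31) - 473) + (6 - 120*(-1509)))*(4062702 + (2209999 - 1*(-780901))) = ((727*(9 - 651) - 473) + (6 + 181080))*(4062702 + (2209999 + 780901)) = ((727*(-642) - 473) + 181086)*(4062702 + 2990900) = ((-466734 - 473) + 181086)*7053602 = (-467207 + 181086)*7053602 = -286121*7053602 = -2018183657842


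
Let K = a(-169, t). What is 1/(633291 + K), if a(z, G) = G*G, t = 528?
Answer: 1/912075 ≈ 1.0964e-6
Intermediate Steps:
a(z, G) = G²
K = 278784 (K = 528² = 278784)
1/(633291 + K) = 1/(633291 + 278784) = 1/912075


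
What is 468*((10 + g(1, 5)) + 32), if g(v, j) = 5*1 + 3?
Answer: 23400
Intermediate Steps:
g(v, j) = 8 (g(v, j) = 5 + 3 = 8)
468*((10 + g(1, 5)) + 32) = 468*((10 + 8) + 32) = 468*(18 + 32) = 468*50 = 23400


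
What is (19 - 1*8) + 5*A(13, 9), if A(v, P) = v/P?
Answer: 164/9 ≈ 18.222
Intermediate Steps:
(19 - 1*8) + 5*A(13, 9) = (19 - 1*8) + 5*(13/9) = (19 - 8) + 5*(13*(⅑)) = 11 + 5*(13/9) = 11 + 65/9 = 164/9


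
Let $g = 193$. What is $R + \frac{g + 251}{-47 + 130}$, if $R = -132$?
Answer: $- \frac{10512}{83} \approx -126.65$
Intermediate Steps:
$R + \frac{g + 251}{-47 + 130} = -132 + \frac{193 + 251}{-47 + 130} = -132 + \frac{444}{83} = - \frac{10512}{83}$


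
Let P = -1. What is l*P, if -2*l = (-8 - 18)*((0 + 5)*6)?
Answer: -390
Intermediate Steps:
l = 390 (l = -(-8 - 18)*(0 + 5)*6/2 = -(-13)*5*6 = -(-13)*30 = -½*(-780) = 390)
l*P = 390*(-1) = -390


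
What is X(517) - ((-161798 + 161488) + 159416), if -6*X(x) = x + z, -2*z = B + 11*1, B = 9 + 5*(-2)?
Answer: -477574/3 ≈ -1.5919e+5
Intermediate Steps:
B = -1 (B = 9 - 10 = -1)
z = -5 (z = -(-1 + 11*1)/2 = -(-1 + 11)/2 = -½*10 = -5)
X(x) = ⅚ - x/6 (X(x) = -(x - 5)/6 = -(-5 + x)/6 = ⅚ - x/6)
X(517) - ((-161798 + 161488) + 159416) = (⅚ - ⅙*517) - ((-161798 + 161488) + 159416) = (⅚ - 517/6) - (-310 + 159416) = -256/3 - 1*159106 = -256/3 - 159106 = -477574/3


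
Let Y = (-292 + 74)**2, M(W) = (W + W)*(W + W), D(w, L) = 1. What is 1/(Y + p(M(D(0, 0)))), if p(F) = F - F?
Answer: 1/47524 ≈ 2.1042e-5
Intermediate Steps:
M(W) = 4*W**2 (M(W) = (2*W)*(2*W) = 4*W**2)
Y = 47524 (Y = (-218)**2 = 47524)
p(F) = 0
1/(Y + p(M(D(0, 0)))) = 1/(47524 + 0) = 1/47524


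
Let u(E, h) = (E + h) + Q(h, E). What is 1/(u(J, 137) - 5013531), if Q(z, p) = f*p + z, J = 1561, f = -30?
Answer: -1/5058526 ≈ -1.9769e-7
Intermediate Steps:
Q(z, p) = z - 30*p (Q(z, p) = -30*p + z = z - 30*p)
u(E, h) = -29*E + 2*h (u(E, h) = (E + h) + (h - 30*E) = -29*E + 2*h)
1/(u(J, 137) - 5013531) = 1/((-29*1561 + 2*137) - 5013531) = 1/((-45269 + 274) - 5013531) = 1/(-44995 - 5013531) = 1/(-5058526) = -1/5058526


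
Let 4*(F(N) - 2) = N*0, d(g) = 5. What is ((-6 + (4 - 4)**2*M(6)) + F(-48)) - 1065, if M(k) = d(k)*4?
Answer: -1069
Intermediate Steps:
M(k) = 20 (M(k) = 5*4 = 20)
F(N) = 2 (F(N) = 2 + (N*0)/4 = 2 + (1/4)*0 = 2 + 0 = 2)
((-6 + (4 - 4)**2*M(6)) + F(-48)) - 1065 = ((-6 + (4 - 4)**2*20) + 2) - 1065 = ((-6 + 0**2*20) + 2) - 1065 = ((-6 + 0*20) + 2) - 1065 = ((-6 + 0) + 2) - 1065 = (-6 + 2) - 1065 = -4 - 1065 = -1069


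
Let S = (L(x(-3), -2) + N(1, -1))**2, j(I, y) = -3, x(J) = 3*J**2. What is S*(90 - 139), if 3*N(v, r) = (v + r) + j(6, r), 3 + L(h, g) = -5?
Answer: -3969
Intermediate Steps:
L(h, g) = -8 (L(h, g) = -3 - 5 = -8)
N(v, r) = -1 + r/3 + v/3 (N(v, r) = ((v + r) - 3)/3 = ((r + v) - 3)/3 = (-3 + r + v)/3 = -1 + r/3 + v/3)
S = 81 (S = (-8 + (-1 + (1/3)*(-1) + (1/3)*1))**2 = (-8 + (-1 - 1/3 + 1/3))**2 = (-8 - 1)**2 = (-9)**2 = 81)
S*(90 - 139) = 81*(90 - 139) = 81*(-49) = -3969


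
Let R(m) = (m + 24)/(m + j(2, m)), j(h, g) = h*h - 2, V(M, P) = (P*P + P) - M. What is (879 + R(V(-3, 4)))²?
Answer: 484968484/625 ≈ 7.7595e+5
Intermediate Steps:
V(M, P) = P + P² - M (V(M, P) = (P² + P) - M = (P + P²) - M = P + P² - M)
j(h, g) = -2 + h² (j(h, g) = h² - 2 = -2 + h²)
R(m) = (24 + m)/(2 + m) (R(m) = (m + 24)/(m + (-2 + 2²)) = (24 + m)/(m + (-2 + 4)) = (24 + m)/(m + 2) = (24 + m)/(2 + m))
(879 + R(V(-3, 4)))² = (879 + (24 + (4 + 4² - 1*(-3)))/(2 + (4 + 4² - 1*(-3))))² = (879 + (24 + (4 + 16 + 3))/(2 + (4 + 16 + 3)))² = (879 + (24 + 23)/(2 + 23))² = (879 + 47/25)² = (22022/25)² = 484968484/625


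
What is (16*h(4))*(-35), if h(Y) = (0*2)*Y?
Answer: 0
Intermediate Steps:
h(Y) = 0 (h(Y) = 0*Y = 0)
(16*h(4))*(-35) = (16*0)*(-35) = 0*(-35) = 0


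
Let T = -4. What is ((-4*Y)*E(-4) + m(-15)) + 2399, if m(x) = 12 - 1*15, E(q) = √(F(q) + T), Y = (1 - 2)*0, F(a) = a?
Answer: 2396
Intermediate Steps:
Y = 0 (Y = -1*0 = 0)
E(q) = √(-4 + q) (E(q) = √(q - 4) = √(-4 + q))
m(x) = -3 (m(x) = 12 - 15 = -3)
((-4*Y)*E(-4) + m(-15)) + 2399 = ((-4*0)*√(-4 - 4) - 3) + 2399 = (0*√(-8) - 3) + 2399 = (0*(2*I*√2) - 3) + 2399 = (0 - 3) + 2399 = -3 + 2399 = 2396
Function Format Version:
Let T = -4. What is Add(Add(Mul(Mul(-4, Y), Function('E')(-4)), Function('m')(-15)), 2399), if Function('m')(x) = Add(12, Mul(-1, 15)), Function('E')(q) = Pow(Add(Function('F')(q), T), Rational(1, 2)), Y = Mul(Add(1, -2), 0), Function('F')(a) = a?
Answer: 2396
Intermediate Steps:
Y = 0 (Y = Mul(-1, 0) = 0)
Function('E')(q) = Pow(Add(-4, q), Rational(1, 2)) (Function('E')(q) = Pow(Add(q, -4), Rational(1, 2)) = Pow(Add(-4, q), Rational(1, 2)))
Function('m')(x) = -3 (Function('m')(x) = Add(12, -15) = -3)
Add(Add(Mul(Mul(-4, Y), Function('E')(-4)), Function('m')(-15)), 2399) = Add(Add(Mul(Mul(-4, 0), Pow(Add(-4, -4), Rational(1, 2))), -3), 2399) = Add(Add(Mul(0, Pow(-8, Rational(1, 2))), -3), 2399) = Add(Add(Mul(0, Mul(2, I, Pow(2, Rational(1, 2)))), -3), 2399) = Add(Add(0, -3), 2399) = Add(-3, 2399) = 2396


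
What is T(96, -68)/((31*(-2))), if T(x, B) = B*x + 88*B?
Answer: 6256/31 ≈ 201.81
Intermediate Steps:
T(x, B) = 88*B + B*x
T(96, -68)/((31*(-2))) = (-68*(88 + 96))/((31*(-2))) = -68*184/(-62) = -12512*(-1/62) = 6256/31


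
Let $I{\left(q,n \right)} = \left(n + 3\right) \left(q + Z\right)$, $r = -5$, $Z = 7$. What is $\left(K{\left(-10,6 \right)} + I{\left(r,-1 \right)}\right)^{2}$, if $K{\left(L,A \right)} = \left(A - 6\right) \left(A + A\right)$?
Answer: $16$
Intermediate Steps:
$K{\left(L,A \right)} = 2 A \left(-6 + A\right)$ ($K{\left(L,A \right)} = \left(-6 + A\right) 2 A = 2 A \left(-6 + A\right)$)
$I{\left(q,n \right)} = \left(3 + n\right) \left(7 + q\right)$ ($I{\left(q,n \right)} = \left(n + 3\right) \left(q + 7\right) = \left(3 + n\right) \left(7 + q\right)$)
$\left(K{\left(-10,6 \right)} + I{\left(r,-1 \right)}\right)^{2} = \left(2 \cdot 6 \left(-6 + 6\right) + \left(21 + 3 \left(-5\right) + 7 \left(-1\right) - -5\right)\right)^{2} = \left(2 \cdot 6 \cdot 0 + \left(21 - 15 - 7 + 5\right)\right)^{2} = \left(0 + 4\right)^{2} = 4^{2} = 16$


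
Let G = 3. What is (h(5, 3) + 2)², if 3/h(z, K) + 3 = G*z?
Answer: 81/16 ≈ 5.0625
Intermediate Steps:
h(z, K) = 3/(-3 + 3*z)
(h(5, 3) + 2)² = (1/(-1 + 5) + 2)² = (1/4 + 2)² = (¼ + 2)² = (9/4)² = 81/16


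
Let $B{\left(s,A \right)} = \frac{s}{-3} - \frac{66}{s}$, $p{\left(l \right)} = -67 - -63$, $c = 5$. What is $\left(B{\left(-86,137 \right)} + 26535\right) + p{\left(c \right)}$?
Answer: $\frac{3426296}{129} \approx 26560.0$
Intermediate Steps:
$p{\left(l \right)} = -4$ ($p{\left(l \right)} = -67 + 63 = -4$)
$B{\left(s,A \right)} = - \frac{66}{s} - \frac{s}{3}$ ($B{\left(s,A \right)} = s \left(- \frac{1}{3}\right) - \frac{66}{s} = - \frac{s}{3} - \frac{66}{s} = - \frac{66}{s} - \frac{s}{3}$)
$\left(B{\left(-86,137 \right)} + 26535\right) + p{\left(c \right)} = \left(\left(- \frac{66}{-86} - - \frac{86}{3}\right) + 26535\right) - 4 = \left(\left(\left(-66\right) \left(- \frac{1}{86}\right) + \frac{86}{3}\right) + 26535\right) - 4 = \left(\left(\frac{33}{43} + \frac{86}{3}\right) + 26535\right) - 4 = \left(\frac{3797}{129} + 26535\right) - 4 = \frac{3426812}{129} - 4 = \frac{3426296}{129}$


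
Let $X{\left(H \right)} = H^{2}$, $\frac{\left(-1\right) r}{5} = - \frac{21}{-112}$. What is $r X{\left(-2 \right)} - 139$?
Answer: $- \frac{571}{4} \approx -142.75$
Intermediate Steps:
$r = - \frac{15}{16}$ ($r = - 5 \left(- \frac{21}{-112}\right) = - 5 \left(\left(-21\right) \left(- \frac{1}{112}\right)\right) = \left(-5\right) \frac{3}{16} = - \frac{15}{16} \approx -0.9375$)
$r X{\left(-2 \right)} - 139 = - \frac{15 \left(-2\right)^{2}}{16} - 139 = \left(- \frac{15}{16}\right) 4 - 139 = - \frac{15}{4} - 139 = - \frac{571}{4}$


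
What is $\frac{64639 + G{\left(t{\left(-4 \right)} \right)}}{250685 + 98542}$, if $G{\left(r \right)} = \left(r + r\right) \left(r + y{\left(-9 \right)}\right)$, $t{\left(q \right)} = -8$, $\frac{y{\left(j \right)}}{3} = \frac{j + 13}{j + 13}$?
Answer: $\frac{7191}{38803} \approx 0.18532$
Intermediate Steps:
$y{\left(j \right)} = 3$ ($y{\left(j \right)} = 3 \frac{j + 13}{j + 13} = 3 \frac{13 + j}{13 + j} = 3 \cdot 1 = 3$)
$G{\left(r \right)} = 2 r \left(3 + r\right)$ ($G{\left(r \right)} = \left(r + r\right) \left(r + 3\right) = 2 r \left(3 + r\right)$)
$\frac{64639 + G{\left(t{\left(-4 \right)} \right)}}{250685 + 98542} = \frac{64639 + 2 \left(-8\right) \left(3 - 8\right)}{250685 + 98542} = \frac{64639 + 2 \left(-8\right) \left(-5\right)}{349227} = \left(64639 + 80\right) \frac{1}{349227} = 64719 \cdot \frac{1}{349227} = \frac{7191}{38803}$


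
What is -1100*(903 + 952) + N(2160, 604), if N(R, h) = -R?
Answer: -2042660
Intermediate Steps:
-1100*(903 + 952) + N(2160, 604) = -1100*(903 + 952) - 1*2160 = -1100*1855 - 2160 = -2040500 - 2160 = -2042660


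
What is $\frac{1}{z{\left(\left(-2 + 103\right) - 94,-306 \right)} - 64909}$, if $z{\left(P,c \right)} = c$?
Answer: $- \frac{1}{65215} \approx -1.5334 \cdot 10^{-5}$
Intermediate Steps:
$\frac{1}{z{\left(\left(-2 + 103\right) - 94,-306 \right)} - 64909} = \frac{1}{-306 - 64909} = \frac{1}{-65215} = - \frac{1}{65215}$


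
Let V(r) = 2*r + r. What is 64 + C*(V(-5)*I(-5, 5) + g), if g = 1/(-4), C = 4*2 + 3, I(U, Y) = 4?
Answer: -2395/4 ≈ -598.75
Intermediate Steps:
C = 11 (C = 8 + 3 = 11)
V(r) = 3*r
g = -¼ ≈ -0.25000
64 + C*(V(-5)*I(-5, 5) + g) = 64 + 11*((3*(-5))*4 - ¼) = 64 + 11*(-15*4 - ¼) = 64 + 11*(-60 - ¼) = 64 + 11*(-241/4) = 64 - 2651/4 = -2395/4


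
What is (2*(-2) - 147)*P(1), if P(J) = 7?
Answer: -1057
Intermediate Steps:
(2*(-2) - 147)*P(1) = (2*(-2) - 147)*7 = (-4 - 147)*7 = -151*7 = -1057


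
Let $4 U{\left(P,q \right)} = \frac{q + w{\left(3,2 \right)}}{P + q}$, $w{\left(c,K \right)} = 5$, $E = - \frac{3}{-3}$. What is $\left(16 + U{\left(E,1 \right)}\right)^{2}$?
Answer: $\frac{4489}{16} \approx 280.56$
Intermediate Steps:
$E = 1$ ($E = \left(-3\right) \left(- \frac{1}{3}\right) = 1$)
$U{\left(P,q \right)} = \frac{5 + q}{4 \left(P + q\right)}$ ($U{\left(P,q \right)} = \frac{\left(q + 5\right) \frac{1}{P + q}}{4} = \frac{\left(5 + q\right) \frac{1}{P + q}}{4} = \frac{\frac{1}{P + q} \left(5 + q\right)}{4} = \frac{5 + q}{4 \left(P + q\right)}$)
$\left(16 + U{\left(E,1 \right)}\right)^{2} = \left(16 + \frac{5 + 1}{4 \left(1 + 1\right)}\right)^{2} = \left(16 + \frac{1}{4} \cdot \frac{1}{2} \cdot 6\right)^{2} = \left(16 + \frac{3}{4}\right)^{2} = \left(\frac{67}{4}\right)^{2} = \frac{4489}{16}$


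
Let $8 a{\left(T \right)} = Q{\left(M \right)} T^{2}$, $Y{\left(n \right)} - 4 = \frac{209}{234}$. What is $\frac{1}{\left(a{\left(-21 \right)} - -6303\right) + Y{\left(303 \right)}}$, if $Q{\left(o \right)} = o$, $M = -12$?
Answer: $\frac{117}{660628} \approx 0.0001771$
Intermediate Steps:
$Y{\left(n \right)} = \frac{1145}{234}$ ($Y{\left(n \right)} = 4 + \frac{209}{234} = \frac{1145}{234}$)
$a{\left(T \right)} = - \frac{3 T^{2}}{2}$ ($a{\left(T \right)} = \frac{\left(-12\right) T^{2}}{8} = - \frac{3 T^{2}}{2}$)
$\frac{1}{\left(a{\left(-21 \right)} - -6303\right) + Y{\left(303 \right)}} = \frac{1}{\left(- \frac{3 \left(-21\right)^{2}}{2} - -6303\right) + \frac{1145}{234}} = \frac{1}{\left(\left(- \frac{3}{2}\right) 441 + 6303\right) + \frac{1145}{234}} = \frac{1}{\left(- \frac{1323}{2} + 6303\right) + \frac{1145}{234}} = \frac{1}{\frac{11283}{2} + \frac{1145}{234}} = \frac{1}{\frac{660628}{117}} = \frac{117}{660628}$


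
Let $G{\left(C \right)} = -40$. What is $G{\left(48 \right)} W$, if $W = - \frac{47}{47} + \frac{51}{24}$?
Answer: $-45$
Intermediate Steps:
$W = \frac{9}{8}$ ($W = \left(-47\right) \frac{1}{47} + 51 \cdot \frac{1}{24} = -1 + \frac{17}{8} = \frac{9}{8} \approx 1.125$)
$G{\left(48 \right)} W = \left(-40\right) \frac{9}{8} = -45$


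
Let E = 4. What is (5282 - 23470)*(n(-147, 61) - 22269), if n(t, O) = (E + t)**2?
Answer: 33102160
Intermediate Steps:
n(t, O) = (4 + t)**2
(5282 - 23470)*(n(-147, 61) - 22269) = (5282 - 23470)*((4 - 147)**2 - 22269) = -18188*((-143)**2 - 22269) = -18188*(20449 - 22269) = -18188*(-1820) = 33102160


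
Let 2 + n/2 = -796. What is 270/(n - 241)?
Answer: -270/1837 ≈ -0.14698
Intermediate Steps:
n = -1596 (n = -4 + 2*(-796) = -4 - 1592 = -1596)
270/(n - 241) = 270/(-1596 - 241) = 270/(-1837) = -1/1837*270 = -270/1837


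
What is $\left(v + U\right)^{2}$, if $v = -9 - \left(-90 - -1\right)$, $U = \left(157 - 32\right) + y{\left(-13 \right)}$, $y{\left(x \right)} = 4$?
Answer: $43681$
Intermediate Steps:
$U = 129$ ($U = \left(157 - 32\right) + 4 = 125 + 4 = 129$)
$v = 80$ ($v = -9 - \left(-90 + 1\right) = -9 - -89 = -9 + 89 = 80$)
$\left(v + U\right)^{2} = \left(80 + 129\right)^{2} = 209^{2} = 43681$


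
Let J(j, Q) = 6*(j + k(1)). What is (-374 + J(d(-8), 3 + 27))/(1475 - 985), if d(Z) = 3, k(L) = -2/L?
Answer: -184/245 ≈ -0.75102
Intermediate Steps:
J(j, Q) = -12 + 6*j (J(j, Q) = 6*(j - 2/1) = 6*(j - 2*1) = 6*(j - 2) = 6*(-2 + j) = -12 + 6*j)
(-374 + J(d(-8), 3 + 27))/(1475 - 985) = (-374 + (-12 + 6*3))/(1475 - 985) = (-374 + (-12 + 18))/490 = (-374 + 6)*(1/490) = -368*1/490 = -184/245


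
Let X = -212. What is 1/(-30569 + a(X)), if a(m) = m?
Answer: -1/30781 ≈ -3.2488e-5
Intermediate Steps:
1/(-30569 + a(X)) = 1/(-30569 - 212) = 1/(-30781) = -1/30781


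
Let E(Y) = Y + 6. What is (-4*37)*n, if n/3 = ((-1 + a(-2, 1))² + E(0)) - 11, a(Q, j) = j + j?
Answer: 1776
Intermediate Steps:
a(Q, j) = 2*j
E(Y) = 6 + Y
n = -12 (n = 3*(((-1 + 2*1)² + (6 + 0)) - 11) = 3*(((-1 + 2)² + 6) - 11) = 3*((1² + 6) - 11) = 3*((1 + 6) - 11) = 3*(7 - 11) = 3*(-4) = -12)
(-4*37)*n = -4*37*(-12) = -148*(-12) = 1776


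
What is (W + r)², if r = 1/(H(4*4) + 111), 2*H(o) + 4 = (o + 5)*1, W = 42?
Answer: 100801600/57121 ≈ 1764.7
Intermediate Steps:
H(o) = ½ + o/2 (H(o) = -2 + ((o + 5)*1)/2 = -2 + ((5 + o)*1)/2 = -2 + (5 + o)/2 = -2 + (5/2 + o/2) = ½ + o/2)
r = 2/239 (r = 1/((½ + (4*4)/2) + 111) = 1/((½ + (½)*16) + 111) = 1/((½ + 8) + 111) = 1/(17/2 + 111) = 1/(239/2) = 2/239 ≈ 0.0083682)
(W + r)² = (42 + 2/239)² = (10040/239)² = 100801600/57121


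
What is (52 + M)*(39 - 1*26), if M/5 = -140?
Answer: -8424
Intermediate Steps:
M = -700 (M = 5*(-140) = -700)
(52 + M)*(39 - 1*26) = (52 - 700)*(39 - 1*26) = -648*(39 - 26) = -648*13 = -8424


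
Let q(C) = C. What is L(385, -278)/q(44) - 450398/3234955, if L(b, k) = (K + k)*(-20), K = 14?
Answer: 387744202/3234955 ≈ 119.86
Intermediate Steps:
L(b, k) = -280 - 20*k (L(b, k) = (14 + k)*(-20) = -280 - 20*k)
L(385, -278)/q(44) - 450398/3234955 = (-280 - 20*(-278))/44 - 450398/3234955 = (-280 + 5560)*(1/44) - 450398*1/3234955 = 5280*(1/44) - 450398/3234955 = 120 - 450398/3234955 = 387744202/3234955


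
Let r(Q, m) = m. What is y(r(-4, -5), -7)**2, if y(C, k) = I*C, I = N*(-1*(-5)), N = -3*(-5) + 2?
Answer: 180625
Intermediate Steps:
N = 17 (N = 15 + 2 = 17)
I = 85 (I = 17*(-1*(-5)) = 17*5 = 85)
y(C, k) = 85*C
y(r(-4, -5), -7)**2 = (85*(-5))**2 = (-425)**2 = 180625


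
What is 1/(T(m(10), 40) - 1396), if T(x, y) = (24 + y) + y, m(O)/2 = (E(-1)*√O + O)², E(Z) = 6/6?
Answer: -1/1292 ≈ -0.00077399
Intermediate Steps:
E(Z) = 1 (E(Z) = 6*(⅙) = 1)
m(O) = 2*(O + √O)² (m(O) = 2*(1*√O + O)² = 2*(√O + O)² = 2*(O + √O)²)
T(x, y) = 24 + 2*y
1/(T(m(10), 40) - 1396) = 1/((24 + 2*40) - 1396) = 1/((24 + 80) - 1396) = 1/(104 - 1396) = 1/(-1292) = -1/1292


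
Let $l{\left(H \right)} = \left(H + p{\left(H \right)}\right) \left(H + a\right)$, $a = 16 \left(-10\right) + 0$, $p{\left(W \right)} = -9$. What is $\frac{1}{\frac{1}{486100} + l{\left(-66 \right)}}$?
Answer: $\frac{486100}{8239395001} \approx 5.8997 \cdot 10^{-5}$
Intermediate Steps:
$a = -160$ ($a = -160 + 0 = -160$)
$l{\left(H \right)} = \left(-160 + H\right) \left(-9 + H\right)$ ($l{\left(H \right)} = \left(H - 9\right) \left(H - 160\right) = \left(-9 + H\right) \left(-160 + H\right) = \left(-160 + H\right) \left(-9 + H\right)$)
$\frac{1}{\frac{1}{486100} + l{\left(-66 \right)}} = \frac{1}{\frac{1}{486100} + \left(1440 + \left(-66\right)^{2} - -11154\right)} = \frac{1}{\frac{1}{486100} + \left(1440 + 4356 + 11154\right)} = \frac{1}{\frac{1}{486100} + 16950} = \frac{1}{\frac{8239395001}{486100}} = \frac{486100}{8239395001}$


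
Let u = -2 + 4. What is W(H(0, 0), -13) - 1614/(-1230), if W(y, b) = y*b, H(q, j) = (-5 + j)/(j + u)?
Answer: 13863/410 ≈ 33.812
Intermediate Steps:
u = 2
H(q, j) = (-5 + j)/(2 + j) (H(q, j) = (-5 + j)/(j + 2) = (-5 + j)/(2 + j))
W(y, b) = b*y
W(H(0, 0), -13) - 1614/(-1230) = -13*(-5 + 0)/(2 + 0) - 1614/(-1230) = -13*(-5)/2 - 1614*(-1/1230) = -13*(-5)/2 + 269/205 = -13*(-5/2) + 269/205 = 65/2 + 269/205 = 13863/410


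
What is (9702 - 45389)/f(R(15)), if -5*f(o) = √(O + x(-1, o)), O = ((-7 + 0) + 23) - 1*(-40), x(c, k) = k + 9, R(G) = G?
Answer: 35687*√5/4 ≈ 19950.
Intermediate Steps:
x(c, k) = 9 + k
O = 56 (O = (-7 + 23) + 40 = 16 + 40 = 56)
f(o) = -√(65 + o)/5 (f(o) = -√(56 + (9 + o))/5 = -√(65 + o)/5)
(9702 - 45389)/f(R(15)) = (9702 - 45389)/((-√(65 + 15)/5)) = -35687*(-√5/4) = -(-35687)*√5/4 = 35687*√5/4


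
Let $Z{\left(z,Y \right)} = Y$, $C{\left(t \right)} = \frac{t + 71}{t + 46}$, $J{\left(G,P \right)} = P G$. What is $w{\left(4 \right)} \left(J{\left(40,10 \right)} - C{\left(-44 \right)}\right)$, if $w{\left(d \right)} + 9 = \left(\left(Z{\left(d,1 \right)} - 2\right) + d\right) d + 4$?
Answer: $\frac{5411}{2} \approx 2705.5$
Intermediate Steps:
$J{\left(G,P \right)} = G P$
$C{\left(t \right)} = \frac{71 + t}{46 + t}$
$w{\left(d \right)} = -5 + d \left(-1 + d\right)$ ($w{\left(d \right)} = -9 + \left(\left(\left(1 - 2\right) + d\right) d + 4\right) = -9 + \left(\left(-1 + d\right) d + 4\right) = -9 + \left(d \left(-1 + d\right) + 4\right) = -9 + \left(4 + d \left(-1 + d\right)\right) = -5 + d \left(-1 + d\right)$)
$w{\left(4 \right)} \left(J{\left(40,10 \right)} - C{\left(-44 \right)}\right) = \left(-5 + 4^{2} - 4\right) \left(40 \cdot 10 - \frac{71 - 44}{46 - 44}\right) = \left(-5 + 16 - 4\right) \left(400 - \frac{1}{2} \cdot 27\right) = 7 \left(400 - \frac{1}{2} \cdot 27\right) = 7 \left(400 - \frac{27}{2}\right) = 7 \cdot \frac{773}{2} = \frac{5411}{2}$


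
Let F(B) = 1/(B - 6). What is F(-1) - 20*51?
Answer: -7141/7 ≈ -1020.1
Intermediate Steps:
F(B) = 1/(-6 + B)
F(-1) - 20*51 = 1/(-6 - 1) - 20*51 = 1/(-7) - 1020 = -1/7 - 1020 = -7141/7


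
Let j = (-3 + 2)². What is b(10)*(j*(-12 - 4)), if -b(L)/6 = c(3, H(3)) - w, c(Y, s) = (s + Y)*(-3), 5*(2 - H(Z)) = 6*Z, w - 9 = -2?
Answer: -5376/5 ≈ -1075.2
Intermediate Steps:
w = 7 (w = 9 - 2 = 7)
j = 1 (j = (-1)² = 1)
H(Z) = 2 - 6*Z/5
c(Y, s) = -3*Y - 3*s (c(Y, s) = (Y + s)*(-3) = -3*Y - 3*s)
b(L) = 336/5 (b(L) = -6*((-3*3 - 3*(2 - 6/5*3)) - 1*7) = -6*((-9 - 3*(2 - 18/5)) - 7) = -6*((-9 - 3*(-8/5)) - 7) = -6*((-9 + 24/5) - 7) = -6*(-21/5 - 7) = -6*(-56/5) = 336/5)
b(10)*(j*(-12 - 4)) = 336*(1*(-12 - 4))/5 = 336*(1*(-16))/5 = (336/5)*(-16) = -5376/5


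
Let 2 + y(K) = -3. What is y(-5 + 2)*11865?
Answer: -59325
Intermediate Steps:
y(K) = -5 (y(K) = -2 - 3 = -5)
y(-5 + 2)*11865 = -5*11865 = -59325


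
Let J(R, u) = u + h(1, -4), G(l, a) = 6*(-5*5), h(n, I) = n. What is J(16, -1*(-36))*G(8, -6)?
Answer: -5550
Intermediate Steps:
G(l, a) = -150 (G(l, a) = 6*(-25) = -150)
J(R, u) = 1 + u (J(R, u) = u + 1 = 1 + u)
J(16, -1*(-36))*G(8, -6) = (1 - 1*(-36))*(-150) = (1 + 36)*(-150) = 37*(-150) = -5550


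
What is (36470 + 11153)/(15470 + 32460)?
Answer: 47623/47930 ≈ 0.99360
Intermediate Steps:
(36470 + 11153)/(15470 + 32460) = 47623/47930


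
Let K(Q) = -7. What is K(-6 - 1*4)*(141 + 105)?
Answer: -1722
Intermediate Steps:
K(-6 - 1*4)*(141 + 105) = -7*(141 + 105) = -7*246 = -1722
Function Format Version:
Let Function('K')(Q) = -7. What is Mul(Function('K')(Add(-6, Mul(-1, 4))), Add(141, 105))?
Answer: -1722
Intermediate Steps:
Mul(Function('K')(Add(-6, Mul(-1, 4))), Add(141, 105)) = Mul(-7, Add(141, 105)) = Mul(-7, 246) = -1722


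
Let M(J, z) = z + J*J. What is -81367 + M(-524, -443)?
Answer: 192766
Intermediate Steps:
M(J, z) = z + J²
-81367 + M(-524, -443) = -81367 + (-443 + (-524)²) = -81367 + (-443 + 274576) = -81367 + 274133 = 192766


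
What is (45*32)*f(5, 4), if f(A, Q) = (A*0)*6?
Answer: 0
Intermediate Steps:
f(A, Q) = 0 (f(A, Q) = 0*6 = 0)
(45*32)*f(5, 4) = (45*32)*0 = 1440*0 = 0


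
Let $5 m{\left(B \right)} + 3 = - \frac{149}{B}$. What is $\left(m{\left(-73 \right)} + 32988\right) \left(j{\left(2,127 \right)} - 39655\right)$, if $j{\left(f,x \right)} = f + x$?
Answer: $- \frac{95182955860}{73} \approx -1.3039 \cdot 10^{9}$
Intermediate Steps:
$m{\left(B \right)} = - \frac{3}{5} - \frac{149}{5 B}$ ($m{\left(B \right)} = - \frac{3}{5} + \frac{\left(-149\right) \frac{1}{B}}{5} = - \frac{3}{5} - \frac{149}{5 B}$)
$\left(m{\left(-73 \right)} + 32988\right) \left(j{\left(2,127 \right)} - 39655\right) = \left(\frac{-149 - -219}{5 \left(-73\right)} + 32988\right) \left(\left(2 + 127\right) - 39655\right) = \left(\frac{1}{5} \left(- \frac{1}{73}\right) \left(-149 + 219\right) + 32988\right) \left(129 - 39655\right) = \left(\frac{1}{5} \left(- \frac{1}{73}\right) 70 + 32988\right) \left(-39526\right) = \left(- \frac{14}{73} + 32988\right) \left(-39526\right) = \frac{2408110}{73} \left(-39526\right) = - \frac{95182955860}{73}$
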